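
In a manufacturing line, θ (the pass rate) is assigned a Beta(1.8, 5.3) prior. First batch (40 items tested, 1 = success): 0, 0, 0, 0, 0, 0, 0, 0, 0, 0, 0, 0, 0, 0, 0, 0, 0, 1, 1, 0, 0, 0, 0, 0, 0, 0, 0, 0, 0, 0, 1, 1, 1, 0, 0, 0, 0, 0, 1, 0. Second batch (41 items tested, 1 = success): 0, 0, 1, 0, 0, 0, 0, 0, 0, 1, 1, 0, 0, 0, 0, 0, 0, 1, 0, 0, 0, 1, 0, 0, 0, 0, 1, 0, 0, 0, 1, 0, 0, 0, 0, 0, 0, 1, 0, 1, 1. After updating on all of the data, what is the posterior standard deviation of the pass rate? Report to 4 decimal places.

0.0425

The Beta prior is conjugate to a Binomial/Bernoulli likelihood; the update adds successes to α and failures to β.
After batch 1: Beta(1.8+6, 5.3+34) = Beta(7.8, 39.3).
After batch 2: Beta(7.8+10, 39.3+31) = Beta(17.8, 70.3).
Var = αβ/((α+β)²(α+β+1)) = 17.8·70.3/(88.1²·89.1) = 0.00180945; SD = √0.00180945 = 0.0425.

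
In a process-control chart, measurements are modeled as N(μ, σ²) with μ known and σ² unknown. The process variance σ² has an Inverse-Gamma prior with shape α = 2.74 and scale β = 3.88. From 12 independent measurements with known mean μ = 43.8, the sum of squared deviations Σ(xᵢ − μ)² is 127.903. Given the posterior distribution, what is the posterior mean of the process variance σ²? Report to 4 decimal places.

8.7638

With known mean μ and an Inverse-Gamma(α, β) prior on σ², the Normal likelihood is conjugate: posterior is Inv-Gamma(α + n/2, β + Σ(xᵢ−μ)²/2).
Posterior: Inv-Gamma(2.74 + 12/2, 3.88 + 127.903/2) = Inv-Gamma(8.74, 67.8315).
E[σ²|data] = β/(α−1) = 67.8315/7.74 = 8.7638.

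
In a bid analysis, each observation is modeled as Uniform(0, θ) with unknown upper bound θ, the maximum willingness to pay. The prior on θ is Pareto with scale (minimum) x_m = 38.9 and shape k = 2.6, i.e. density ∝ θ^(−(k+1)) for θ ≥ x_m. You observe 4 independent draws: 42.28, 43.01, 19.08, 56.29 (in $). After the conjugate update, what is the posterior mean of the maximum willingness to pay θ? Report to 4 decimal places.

A Pareto(scale x_m, shape k) prior on the upper bound θ of Uniform(0, θ) is conjugate: posterior is Pareto(max(x_m, max xᵢ), k + n).
Sample maximum = 56.29; prior scale x_m = 38.9 → posterior scale = max = 56.29.
Posterior shape = 2.6 + 4 = 6.6.
E[θ|data] = k·x_m/(k−1) = 6.6·56.29/5.6 = 66.3418.

66.3418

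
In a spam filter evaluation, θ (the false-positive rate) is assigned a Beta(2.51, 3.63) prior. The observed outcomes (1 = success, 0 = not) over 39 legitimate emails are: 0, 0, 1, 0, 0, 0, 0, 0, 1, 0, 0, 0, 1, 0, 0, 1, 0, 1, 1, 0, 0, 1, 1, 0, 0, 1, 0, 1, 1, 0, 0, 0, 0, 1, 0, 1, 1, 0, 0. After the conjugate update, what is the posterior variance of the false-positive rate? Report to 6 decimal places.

The Beta prior is conjugate to a Binomial/Bernoulli likelihood; the update adds successes to α and failures to β.
Posterior: Beta(α+k, β+n−k) = Beta(2.51+14, 3.63+25) = Beta(16.51, 28.63).
Var = αβ/((α+β)²(α+β+1)) = 16.51·28.63/(45.14²·46.14) = 0.005028.

0.005028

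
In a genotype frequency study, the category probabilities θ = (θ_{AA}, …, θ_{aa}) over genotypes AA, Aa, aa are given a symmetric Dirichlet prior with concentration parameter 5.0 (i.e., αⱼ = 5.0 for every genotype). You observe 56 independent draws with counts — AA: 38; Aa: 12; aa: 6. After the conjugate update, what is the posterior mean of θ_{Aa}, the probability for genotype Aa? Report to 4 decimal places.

0.2394

The Dirichlet prior is conjugate to the Multinomial likelihood: each posterior αⱼ = prior αⱼ + observed count nⱼ.
Posterior concentration: (43.0, 17.0, 11.0), total = 71.0.
E[θ_{Aa}|data] = α_{Aa}/Σα = 17.0/71.0 = 0.2394.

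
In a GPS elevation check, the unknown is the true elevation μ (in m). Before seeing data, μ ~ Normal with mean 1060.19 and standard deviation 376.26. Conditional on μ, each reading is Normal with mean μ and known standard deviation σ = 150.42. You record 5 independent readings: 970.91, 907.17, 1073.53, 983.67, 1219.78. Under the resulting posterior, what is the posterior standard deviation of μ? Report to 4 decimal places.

66.2199

For Normal data with known variance σ², a Normal(μ₀, σ₀²) prior on μ is conjugate. Posterior precision = 1/σ₀² + n/σ²; posterior mean is the precision-weighted average of μ₀ and x̄.
σ₀² = 376.26² = 141571.5876, σ² = 150.42² = 22626.1764; σ² + n·σ₀² = 22626.1764 + 5·141571.5876 = 730484.1144.
Posterior precision = 1/σ₀² + n/σ² = 1/141571.5876 + 5/22626.1764 = (σ² + n·σ₀²)/(σ₀²σ²) = 730484.1144/(141571.5876·22626.1764); posterior variance σₙ² = σ₀²σ²/(σ² + n·σ₀²) = 141571.5876·22626.1764/730484.1144 = 4385.069642.
Posterior SD = √σₙ² = √(141571.5876·22626.1764/730484.1144) = 66.2199.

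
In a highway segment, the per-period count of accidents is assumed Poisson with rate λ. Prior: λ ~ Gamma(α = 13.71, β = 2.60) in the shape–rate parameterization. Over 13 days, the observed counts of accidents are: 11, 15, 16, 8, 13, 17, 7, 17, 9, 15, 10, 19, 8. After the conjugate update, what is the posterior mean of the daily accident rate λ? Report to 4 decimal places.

11.4558

With a Gamma(shape α, rate β) prior, the Poisson likelihood is conjugate: the posterior is Gamma(α + ΣXᵢ, β + n).
Sum of counts S = 165 over n = 13 days.
Posterior: Gamma(α+S, β+n) = Gamma(13.71+165, 2.60+13) = Gamma(178.71, 15.60).
Posterior mean = α/β = 178.71/15.60 = 11.4558.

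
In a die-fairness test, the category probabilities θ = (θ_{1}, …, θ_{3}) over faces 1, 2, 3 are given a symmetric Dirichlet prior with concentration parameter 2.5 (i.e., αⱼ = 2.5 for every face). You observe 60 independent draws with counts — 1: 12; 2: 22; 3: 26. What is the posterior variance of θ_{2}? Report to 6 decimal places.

The Dirichlet prior is conjugate to the Multinomial likelihood: each posterior αⱼ = prior αⱼ + observed count nⱼ.
Posterior concentration: (14.5, 24.5, 28.5), total = 67.5.
Var[θ_j] = α_j(Σα−α_j)/((Σα)²(Σα+1)) = 24.5·43.0/(67.5²·68.5) = 0.003375.

0.003375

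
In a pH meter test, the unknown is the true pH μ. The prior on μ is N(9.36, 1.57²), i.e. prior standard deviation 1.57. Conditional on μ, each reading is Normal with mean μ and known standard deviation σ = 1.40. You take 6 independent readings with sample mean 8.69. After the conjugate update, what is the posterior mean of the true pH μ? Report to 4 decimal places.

8.7684

For Normal data with known variance σ², a Normal(μ₀, σ₀²) prior on μ is conjugate. Posterior precision = 1/σ₀² + n/σ²; posterior mean is the precision-weighted average of μ₀ and x̄.
n·x̄ = 6·8.69 = 52.14.
σ₀² = 1.57² = 2.4649, σ² = 1.40² = 1.96; σ² + n·σ₀² = 1.96 + 6·2.4649 = 16.7494.
Posterior mean = (μ₀/σ₀² + n·x̄/σ²)/(1/σ₀² + n/σ²) = (σ²·μ₀ + σ₀²·n·x̄)/(σ² + n·σ₀²) = (1.96·9.36 + 2.4649·52.14)/16.7494 = 146.865486/16.7494 = 8.7684.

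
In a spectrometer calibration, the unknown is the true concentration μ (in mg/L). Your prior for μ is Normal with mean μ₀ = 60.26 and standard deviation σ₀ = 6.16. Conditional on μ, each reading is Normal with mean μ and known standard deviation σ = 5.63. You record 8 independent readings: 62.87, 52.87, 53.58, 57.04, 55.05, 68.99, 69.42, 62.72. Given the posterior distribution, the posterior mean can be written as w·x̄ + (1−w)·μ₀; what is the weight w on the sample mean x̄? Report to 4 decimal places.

For Normal data with known variance σ², a Normal(μ₀, σ₀²) prior on μ is conjugate. Posterior precision = 1/σ₀² + n/σ²; posterior mean is the precision-weighted average of μ₀ and x̄.
σ₀² = 6.16² = 37.9456, σ² = 5.63² = 31.6969. Prior precision 1/σ₀² = 1/37.9456; data precision n/σ² = 8/31.6969.
w = (n/σ²)/(1/σ₀² + n/σ²) = n·σ₀²/(σ² + n·σ₀²) = 8·37.9456/(31.6969 + 8·37.9456) = 303.5648/335.2617 = 0.9055.

0.9055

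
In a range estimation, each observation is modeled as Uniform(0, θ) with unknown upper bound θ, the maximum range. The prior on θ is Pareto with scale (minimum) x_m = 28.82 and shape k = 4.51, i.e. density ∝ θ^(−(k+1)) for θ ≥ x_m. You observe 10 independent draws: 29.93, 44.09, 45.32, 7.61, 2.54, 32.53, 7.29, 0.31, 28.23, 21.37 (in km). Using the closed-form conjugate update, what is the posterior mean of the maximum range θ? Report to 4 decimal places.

48.6746

A Pareto(scale x_m, shape k) prior on the upper bound θ of Uniform(0, θ) is conjugate: posterior is Pareto(max(x_m, max xᵢ), k + n).
Sample maximum = 45.32; prior scale x_m = 28.82 → posterior scale = max = 45.32.
Posterior shape = 4.51 + 10 = 14.51.
E[θ|data] = k·x_m/(k−1) = 14.51·45.32/13.51 = 48.6746.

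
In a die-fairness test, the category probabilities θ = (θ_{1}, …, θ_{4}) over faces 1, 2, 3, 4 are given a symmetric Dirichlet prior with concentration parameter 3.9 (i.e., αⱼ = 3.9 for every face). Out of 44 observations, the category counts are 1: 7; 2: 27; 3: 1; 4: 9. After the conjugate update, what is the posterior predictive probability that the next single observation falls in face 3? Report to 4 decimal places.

The Dirichlet prior is conjugate to the Multinomial likelihood: each posterior αⱼ = prior αⱼ + observed count nⱼ.
Posterior concentration: (10.9, 30.9, 4.9, 12.9), total = 59.6.
P(next = 3 | data) = α_{3}/Σα = 0.0822.

0.0822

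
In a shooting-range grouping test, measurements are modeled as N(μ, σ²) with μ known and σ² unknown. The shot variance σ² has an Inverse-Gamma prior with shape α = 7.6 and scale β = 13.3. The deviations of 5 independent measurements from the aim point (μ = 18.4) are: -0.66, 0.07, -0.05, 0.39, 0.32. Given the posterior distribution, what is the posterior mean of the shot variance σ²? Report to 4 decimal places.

With known mean μ and an Inverse-Gamma(α, β) prior on σ², the Normal likelihood is conjugate: posterior is Inv-Gamma(α + n/2, β + Σ(xᵢ−μ)²/2).
Σ(xᵢ−μ)² = (-0.66)² + (0.07)² + (-0.05)² + (0.39)² + (0.32)² = 0.6975.
Posterior: Inv-Gamma(7.6 + 5/2, 13.3 + 0.6975/2) = Inv-Gamma(10.10, 13.64875).
E[σ²|data] = β/(α−1) = 13.64875/9.10 = 1.4999.

1.4999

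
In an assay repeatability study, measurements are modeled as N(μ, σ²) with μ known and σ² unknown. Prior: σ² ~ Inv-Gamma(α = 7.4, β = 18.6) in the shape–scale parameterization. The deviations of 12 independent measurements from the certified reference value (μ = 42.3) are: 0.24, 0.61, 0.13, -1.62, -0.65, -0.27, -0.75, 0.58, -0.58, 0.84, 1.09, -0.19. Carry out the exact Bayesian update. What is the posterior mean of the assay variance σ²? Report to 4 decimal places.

1.7714

With known mean μ and an Inverse-Gamma(α, β) prior on σ², the Normal likelihood is conjugate: posterior is Inv-Gamma(α + n/2, β + Σ(xᵢ−μ)²/2).
Σ(xᵢ−μ)² = (0.24)² + (0.61)² + (0.13)² + (-1.62)² + (-0.65)² + (-0.27)² + (-0.75)² + (0.58)² + (-0.58)² + (0.84)² + (1.09)² + (-0.19)² = 6.7315.
Posterior: Inv-Gamma(7.4 + 12/2, 18.6 + 6.7315/2) = Inv-Gamma(13.40, 21.96575).
E[σ²|data] = β/(α−1) = 21.96575/12.40 = 1.7714.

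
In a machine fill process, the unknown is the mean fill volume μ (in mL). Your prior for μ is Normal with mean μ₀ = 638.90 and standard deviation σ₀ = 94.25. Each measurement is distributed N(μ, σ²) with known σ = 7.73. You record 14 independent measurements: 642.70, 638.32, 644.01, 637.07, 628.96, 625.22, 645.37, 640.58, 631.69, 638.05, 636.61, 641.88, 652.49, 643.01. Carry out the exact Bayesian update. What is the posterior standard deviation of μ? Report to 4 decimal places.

For Normal data with known variance σ², a Normal(μ₀, σ₀²) prior on μ is conjugate. Posterior precision = 1/σ₀² + n/σ²; posterior mean is the precision-weighted average of μ₀ and x̄.
σ₀² = 94.25² = 8883.0625, σ² = 7.73² = 59.7529; σ² + n·σ₀² = 59.7529 + 14·8883.0625 = 124422.6279.
Posterior precision = 1/σ₀² + n/σ² = 1/8883.0625 + 14/59.7529 = (σ² + n·σ₀²)/(σ₀²σ²) = 124422.6279/(8883.0625·59.7529); posterior variance σₙ² = σ₀²σ²/(σ² + n·σ₀²) = 8883.0625·59.7529/124422.6279 = 4.266015.
Posterior SD = √σₙ² = √(8883.0625·59.7529/124422.6279) = 2.0654.

2.0654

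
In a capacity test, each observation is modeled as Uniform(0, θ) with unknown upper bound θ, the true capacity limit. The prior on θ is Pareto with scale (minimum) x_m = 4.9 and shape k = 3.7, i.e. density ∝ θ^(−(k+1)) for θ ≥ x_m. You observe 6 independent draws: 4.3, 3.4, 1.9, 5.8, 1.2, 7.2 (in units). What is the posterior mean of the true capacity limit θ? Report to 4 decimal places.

A Pareto(scale x_m, shape k) prior on the upper bound θ of Uniform(0, θ) is conjugate: posterior is Pareto(max(x_m, max xᵢ), k + n).
Sample maximum = 7.2; prior scale x_m = 4.9 → posterior scale = max = 7.2.
Posterior shape = 3.7 + 6 = 9.7.
E[θ|data] = k·x_m/(k−1) = 9.7·7.2/8.7 = 8.0276.

8.0276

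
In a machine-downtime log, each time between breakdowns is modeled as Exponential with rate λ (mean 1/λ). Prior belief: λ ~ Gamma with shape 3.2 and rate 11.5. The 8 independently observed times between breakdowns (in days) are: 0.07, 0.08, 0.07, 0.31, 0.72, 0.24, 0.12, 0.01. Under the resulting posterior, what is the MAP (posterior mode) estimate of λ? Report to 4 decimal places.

With a Gamma(shape α, rate β) prior on the exponential rate λ, the posterior after n observations with total T = Σxᵢ is Gamma(α+n, β+T).
Sum of observations T = 1.62 days; n = 8.
Posterior: Gamma(3.2+8, 11.5+1.62) = Gamma(11.2, 13.12).
Mode = (α−1)/β = 0.7774.

0.7774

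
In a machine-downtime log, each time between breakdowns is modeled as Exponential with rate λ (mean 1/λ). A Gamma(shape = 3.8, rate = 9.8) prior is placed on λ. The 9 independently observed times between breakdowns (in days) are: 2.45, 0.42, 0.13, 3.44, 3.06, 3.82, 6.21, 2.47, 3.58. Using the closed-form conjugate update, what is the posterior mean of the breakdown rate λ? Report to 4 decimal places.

With a Gamma(shape α, rate β) prior on the exponential rate λ, the posterior after n observations with total T = Σxᵢ is Gamma(α+n, β+T).
Sum of observations T = 25.58 days; n = 9.
Posterior: Gamma(3.8+9, 9.8+25.58) = Gamma(12.8, 35.38).
Posterior mean of λ = α/β = 12.8/35.38 = 0.3618.

0.3618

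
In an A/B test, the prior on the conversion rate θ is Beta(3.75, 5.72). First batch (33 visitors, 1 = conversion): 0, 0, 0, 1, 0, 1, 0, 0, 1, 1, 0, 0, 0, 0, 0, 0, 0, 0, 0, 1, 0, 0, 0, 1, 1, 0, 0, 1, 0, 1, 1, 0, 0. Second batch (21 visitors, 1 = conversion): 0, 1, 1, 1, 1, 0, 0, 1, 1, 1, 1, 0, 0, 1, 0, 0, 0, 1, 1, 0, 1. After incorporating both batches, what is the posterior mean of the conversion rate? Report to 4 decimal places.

0.4057

The Beta prior is conjugate to a Binomial/Bernoulli likelihood; the update adds successes to α and failures to β.
After batch 1: Beta(3.75+10, 5.72+23) = Beta(13.75, 28.72).
After batch 2: Beta(13.75+12, 28.72+9) = Beta(25.75, 37.72).
Posterior mean = α/(α+β) = 25.75/63.47 = 0.4057.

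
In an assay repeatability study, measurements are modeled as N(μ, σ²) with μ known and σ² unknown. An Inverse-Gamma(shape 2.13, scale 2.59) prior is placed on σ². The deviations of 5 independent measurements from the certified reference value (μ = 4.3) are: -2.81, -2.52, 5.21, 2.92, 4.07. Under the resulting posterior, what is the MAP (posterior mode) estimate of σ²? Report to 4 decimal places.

6.3643

With known mean μ and an Inverse-Gamma(α, β) prior on σ², the Normal likelihood is conjugate: posterior is Inv-Gamma(α + n/2, β + Σ(xᵢ−μ)²/2).
Σ(xᵢ−μ)² = (-2.81)² + (-2.52)² + (5.21)² + (2.92)² + (4.07)² = 66.4819.
Posterior: Inv-Gamma(2.13 + 5/2, 2.59 + 66.4819/2) = Inv-Gamma(4.63, 35.83095).
Mode = β/(α+1) = 35.83095/5.63 = 6.3643.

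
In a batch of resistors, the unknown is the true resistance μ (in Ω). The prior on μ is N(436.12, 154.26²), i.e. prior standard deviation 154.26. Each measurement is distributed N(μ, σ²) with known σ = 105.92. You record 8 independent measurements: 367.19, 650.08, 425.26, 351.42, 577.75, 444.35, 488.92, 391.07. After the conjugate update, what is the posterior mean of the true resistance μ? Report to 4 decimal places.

For Normal data with known variance σ², a Normal(μ₀, σ₀²) prior on μ is conjugate. Posterior precision = 1/σ₀² + n/σ²; posterior mean is the precision-weighted average of μ₀ and x̄.
Σxᵢ = 367.19 + 650.08 + 425.26 + 351.42 + 577.75 + 444.35 + 488.92 + 391.07 = 3696.04, so n·x̄ = 3696.04.
σ₀² = 154.26² = 23796.1476, σ² = 105.92² = 11219.0464; σ² + n·σ₀² = 11219.0464 + 8·23796.1476 = 201588.2272.
Posterior mean = (μ₀/σ₀² + n·x̄/σ²)/(1/σ₀² + n/σ²) = (σ²·μ₀ + σ₀²·n·x̄)/(σ² + n·σ₀²) = (11219.0464·436.12 + 23796.1476·3696.04)/201588.2272 = 92844363.891472/201588.2272 = 460.5644.

460.5644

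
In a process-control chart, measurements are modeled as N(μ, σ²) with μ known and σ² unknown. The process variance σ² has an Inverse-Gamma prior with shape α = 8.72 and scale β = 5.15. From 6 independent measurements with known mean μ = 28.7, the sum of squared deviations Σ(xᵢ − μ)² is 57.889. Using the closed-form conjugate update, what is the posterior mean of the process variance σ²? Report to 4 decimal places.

With known mean μ and an Inverse-Gamma(α, β) prior on σ², the Normal likelihood is conjugate: posterior is Inv-Gamma(α + n/2, β + Σ(xᵢ−μ)²/2).
Posterior: Inv-Gamma(8.72 + 6/2, 5.15 + 57.889/2) = Inv-Gamma(11.72, 34.0945).
E[σ²|data] = β/(α−1) = 34.0945/10.72 = 3.1805.

3.1805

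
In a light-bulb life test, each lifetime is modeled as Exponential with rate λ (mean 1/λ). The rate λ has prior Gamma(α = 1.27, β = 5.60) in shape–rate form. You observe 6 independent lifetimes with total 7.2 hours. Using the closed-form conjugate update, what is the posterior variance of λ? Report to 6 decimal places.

With a Gamma(shape α, rate β) prior on the exponential rate λ, the posterior after n observations with total T = Σxᵢ is Gamma(α+n, β+T).
Posterior: Gamma(1.27+6, 5.60+7.2) = Gamma(7.27, 12.80).
Var = α/β² = 0.044373.

0.044373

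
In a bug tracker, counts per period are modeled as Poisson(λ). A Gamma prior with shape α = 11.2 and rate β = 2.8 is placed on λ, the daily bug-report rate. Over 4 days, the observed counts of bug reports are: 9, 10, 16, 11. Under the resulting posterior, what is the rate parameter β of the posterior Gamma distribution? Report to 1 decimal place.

With a Gamma(shape α, rate β) prior, the Poisson likelihood is conjugate: the posterior is Gamma(α + ΣXᵢ, β + n).
Sum of counts S = 46 over n = 4 days.
Posterior: Gamma(α+S, β+n) = Gamma(11.2+46, 2.8+4) = Gamma(57.2, 6.8).
Posterior β = 6.8.

6.8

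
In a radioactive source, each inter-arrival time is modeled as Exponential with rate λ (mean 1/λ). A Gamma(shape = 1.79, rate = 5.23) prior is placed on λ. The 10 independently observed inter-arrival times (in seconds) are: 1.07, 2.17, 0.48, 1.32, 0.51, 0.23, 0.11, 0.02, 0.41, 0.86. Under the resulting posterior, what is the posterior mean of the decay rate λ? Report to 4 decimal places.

0.9500

With a Gamma(shape α, rate β) prior on the exponential rate λ, the posterior after n observations with total T = Σxᵢ is Gamma(α+n, β+T).
Sum of observations T = 7.18 seconds; n = 10.
Posterior: Gamma(1.79+10, 5.23+7.18) = Gamma(11.79, 12.41).
Posterior mean of λ = α/β = 11.79/12.41 = 0.9500.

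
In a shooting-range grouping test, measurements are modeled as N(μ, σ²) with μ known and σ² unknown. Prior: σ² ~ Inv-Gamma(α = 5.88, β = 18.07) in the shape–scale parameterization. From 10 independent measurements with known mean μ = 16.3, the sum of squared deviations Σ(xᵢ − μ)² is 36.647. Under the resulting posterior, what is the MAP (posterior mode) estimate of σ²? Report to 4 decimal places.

3.0634

With known mean μ and an Inverse-Gamma(α, β) prior on σ², the Normal likelihood is conjugate: posterior is Inv-Gamma(α + n/2, β + Σ(xᵢ−μ)²/2).
Posterior: Inv-Gamma(5.88 + 10/2, 18.07 + 36.647/2) = Inv-Gamma(10.88, 36.3935).
Mode = β/(α+1) = 36.3935/11.88 = 3.0634.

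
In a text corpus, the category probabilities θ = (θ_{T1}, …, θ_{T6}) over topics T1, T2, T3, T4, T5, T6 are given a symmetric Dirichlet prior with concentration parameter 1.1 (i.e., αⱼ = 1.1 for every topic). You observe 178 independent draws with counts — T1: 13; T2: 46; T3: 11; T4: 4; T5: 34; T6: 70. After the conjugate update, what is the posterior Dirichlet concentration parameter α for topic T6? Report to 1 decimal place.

The Dirichlet prior is conjugate to the Multinomial likelihood: each posterior αⱼ = prior αⱼ + observed count nⱼ.
Posterior concentration: (14.1, 47.1, 12.1, 5.1, 35.1, 71.1), total = 184.6.
α_{T6} = 1.1 + 70 = 71.1.

71.1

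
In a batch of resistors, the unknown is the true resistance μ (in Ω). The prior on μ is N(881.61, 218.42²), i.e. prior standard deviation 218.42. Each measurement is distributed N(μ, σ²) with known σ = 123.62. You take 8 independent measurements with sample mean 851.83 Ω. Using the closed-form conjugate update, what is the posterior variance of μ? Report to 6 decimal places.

For Normal data with known variance σ², a Normal(μ₀, σ₀²) prior on μ is conjugate. Posterior precision = 1/σ₀² + n/σ²; posterior mean is the precision-weighted average of μ₀ and x̄.
σ₀² = 218.42² = 47707.2964, σ² = 123.62² = 15281.9044; σ² + n·σ₀² = 15281.9044 + 8·47707.2964 = 396940.2756.
Posterior precision = 1/σ₀² + n/σ² = 1/47707.2964 + 8/15281.9044 = (σ² + n·σ₀²)/(σ₀²σ²) = 396940.2756/(47707.2964·15281.9044); posterior variance σₙ² = σ₀²σ²/(σ² + n·σ₀²) = 47707.2964·15281.9044/396940.2756 = 1836.695311.

1836.695311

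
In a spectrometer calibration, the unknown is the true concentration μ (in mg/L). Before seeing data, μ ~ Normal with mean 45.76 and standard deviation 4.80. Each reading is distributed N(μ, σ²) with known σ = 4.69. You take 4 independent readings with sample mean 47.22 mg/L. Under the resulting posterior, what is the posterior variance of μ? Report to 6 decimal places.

4.439449

For Normal data with known variance σ², a Normal(μ₀, σ₀²) prior on μ is conjugate. Posterior precision = 1/σ₀² + n/σ²; posterior mean is the precision-weighted average of μ₀ and x̄.
σ₀² = 4.80² = 23.04, σ² = 4.69² = 21.9961; σ² + n·σ₀² = 21.9961 + 4·23.04 = 114.1561.
Posterior precision = 1/σ₀² + n/σ² = 1/23.04 + 4/21.9961 = (σ² + n·σ₀²)/(σ₀²σ²) = 114.1561/(23.04·21.9961); posterior variance σₙ² = σ₀²σ²/(σ² + n·σ₀²) = 23.04·21.9961/114.1561 = 4.439449.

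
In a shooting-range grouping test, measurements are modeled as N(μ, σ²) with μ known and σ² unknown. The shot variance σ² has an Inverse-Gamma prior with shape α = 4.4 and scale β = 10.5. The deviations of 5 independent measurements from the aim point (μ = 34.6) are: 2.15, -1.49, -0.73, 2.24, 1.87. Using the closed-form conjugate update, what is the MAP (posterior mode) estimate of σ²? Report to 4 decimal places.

2.3348

With known mean μ and an Inverse-Gamma(α, β) prior on σ², the Normal likelihood is conjugate: posterior is Inv-Gamma(α + n/2, β + Σ(xᵢ−μ)²/2).
Σ(xᵢ−μ)² = (2.15)² + (-1.49)² + (-0.73)² + (2.24)² + (1.87)² = 15.8900.
Posterior: Inv-Gamma(4.4 + 5/2, 10.5 + 15.8900/2) = Inv-Gamma(6.90, 18.44500).
Mode = β/(α+1) = 18.44500/7.90 = 2.3348.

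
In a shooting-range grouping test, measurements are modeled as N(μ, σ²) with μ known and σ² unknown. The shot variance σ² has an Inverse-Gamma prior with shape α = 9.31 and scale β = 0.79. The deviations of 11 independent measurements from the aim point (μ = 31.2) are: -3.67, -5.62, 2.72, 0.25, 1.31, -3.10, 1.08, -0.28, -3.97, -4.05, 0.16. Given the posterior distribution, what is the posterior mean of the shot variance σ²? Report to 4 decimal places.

With known mean μ and an Inverse-Gamma(α, β) prior on σ², the Normal likelihood is conjugate: posterior is Inv-Gamma(α + n/2, β + Σ(xᵢ−μ)²/2).
Σ(xᵢ−μ)² = (-3.67)² + (-5.62)² + (2.72)² + (0.25)² + (1.31)² + (-3.10)² + (1.08)² + (-0.28)² + (-3.97)² + (-4.05)² + (0.16)² = 97.2741.
Posterior: Inv-Gamma(9.31 + 11/2, 0.79 + 97.2741/2) = Inv-Gamma(14.81, 49.42705).
E[σ²|data] = β/(α−1) = 49.42705/13.81 = 3.5791.

3.5791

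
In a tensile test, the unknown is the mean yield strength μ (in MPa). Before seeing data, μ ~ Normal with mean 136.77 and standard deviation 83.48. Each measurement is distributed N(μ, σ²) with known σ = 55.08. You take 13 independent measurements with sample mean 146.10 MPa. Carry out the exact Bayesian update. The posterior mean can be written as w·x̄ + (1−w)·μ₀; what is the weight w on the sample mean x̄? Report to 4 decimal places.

For Normal data with known variance σ², a Normal(μ₀, σ₀²) prior on μ is conjugate. Posterior precision = 1/σ₀² + n/σ²; posterior mean is the precision-weighted average of μ₀ and x̄.
σ₀² = 83.48² = 6968.9104, σ² = 55.08² = 3033.8064. Prior precision 1/σ₀² = 1/6968.9104; data precision n/σ² = 13/3033.8064.
w = (n/σ²)/(1/σ₀² + n/σ²) = n·σ₀²/(σ² + n·σ₀²) = 13·6968.9104/(3033.8064 + 13·6968.9104) = 90595.8352/93629.6416 = 0.9676.

0.9676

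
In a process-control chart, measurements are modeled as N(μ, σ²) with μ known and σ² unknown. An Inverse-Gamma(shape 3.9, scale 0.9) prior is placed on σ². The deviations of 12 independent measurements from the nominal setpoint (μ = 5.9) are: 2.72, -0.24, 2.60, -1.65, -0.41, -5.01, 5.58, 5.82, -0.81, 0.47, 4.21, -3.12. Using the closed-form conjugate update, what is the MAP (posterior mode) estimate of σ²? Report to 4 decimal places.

6.3005

With known mean μ and an Inverse-Gamma(α, β) prior on σ², the Normal likelihood is conjugate: posterior is Inv-Gamma(α + n/2, β + Σ(xᵢ−μ)²/2).
Σ(xᵢ−μ)² = (2.72)² + (-0.24)² + (2.60)² + (-1.65)² + (-0.41)² + (-5.01)² + (5.58)² + (5.82)² + (-0.81)² + (0.47)² + (4.21)² + (-3.12)² = 135.5510.
Posterior: Inv-Gamma(3.9 + 12/2, 0.9 + 135.5510/2) = Inv-Gamma(9.90, 68.67550).
Mode = β/(α+1) = 68.67550/10.90 = 6.3005.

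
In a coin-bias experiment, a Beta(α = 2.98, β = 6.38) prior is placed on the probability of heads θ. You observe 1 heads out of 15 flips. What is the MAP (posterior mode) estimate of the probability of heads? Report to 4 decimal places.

The Beta prior is conjugate to a Binomial/Bernoulli likelihood; the update adds successes to α and failures to β.
Posterior: Beta(α+k, β+n−k) = Beta(2.98+1, 6.38+14) = Beta(3.98, 20.38).
Mode of Beta(a,b) for a,b>1 is (a−1)/(a+b−2) = 2.98/22.36 = 0.1333.

0.1333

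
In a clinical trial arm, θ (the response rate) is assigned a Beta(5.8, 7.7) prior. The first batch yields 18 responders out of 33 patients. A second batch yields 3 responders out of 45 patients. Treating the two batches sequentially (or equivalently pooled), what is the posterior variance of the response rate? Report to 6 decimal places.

The Beta prior is conjugate to a Binomial/Bernoulli likelihood; the update adds successes to α and failures to β.
After batch 1: Beta(5.8+18, 7.7+15) = Beta(23.8, 22.7).
After batch 2: Beta(23.8+3, 22.7+42) = Beta(26.8, 64.7).
Var = αβ/((α+β)²(α+β+1)) = 26.8·64.7/(91.5²·92.5) = 0.002239.

0.002239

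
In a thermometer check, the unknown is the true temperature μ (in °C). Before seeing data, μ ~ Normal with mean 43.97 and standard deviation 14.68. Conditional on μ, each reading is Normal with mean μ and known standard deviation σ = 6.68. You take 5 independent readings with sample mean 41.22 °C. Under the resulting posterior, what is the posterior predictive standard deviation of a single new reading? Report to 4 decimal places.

7.2933

For Normal data with known variance σ², a Normal(μ₀, σ₀²) prior on μ is conjugate. Posterior precision = 1/σ₀² + n/σ²; posterior mean is the precision-weighted average of μ₀ and x̄.
σ₀² = 14.68² = 215.5024, σ² = 6.68² = 44.6224; σ² + n·σ₀² = 44.6224 + 5·215.5024 = 1122.1344.
Posterior precision = 1/σ₀² + n/σ² = 1/215.5024 + 5/44.6224 = (σ² + n·σ₀²)/(σ₀²σ²) = 1122.1344/(215.5024·44.6224); posterior variance σₙ² = σ₀²σ²/(σ² + n·σ₀²) = 215.5024·44.6224/1122.1344 = 8.569592.
Predictive variance for one new observation = σₙ² + σ² = 215.5024·44.6224/1122.1344 + 44.6224 = σ²·(σ₀² + 1122.1344)/1122.1344 = 44.6224·1337.6368/1122.1344 = 53.191992; SD = √(44.6224·1337.6368/1122.1344) = 7.2933.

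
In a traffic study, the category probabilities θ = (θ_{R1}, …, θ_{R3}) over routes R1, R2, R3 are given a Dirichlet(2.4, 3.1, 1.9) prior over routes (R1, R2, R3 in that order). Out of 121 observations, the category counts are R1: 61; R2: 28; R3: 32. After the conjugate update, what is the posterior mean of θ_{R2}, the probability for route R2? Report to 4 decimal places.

0.2422

The Dirichlet prior is conjugate to the Multinomial likelihood: each posterior αⱼ = prior αⱼ + observed count nⱼ.
Posterior concentration: (63.4, 31.1, 33.9), total = 128.4.
E[θ_{R2}|data] = α_{R2}/Σα = 31.1/128.4 = 0.2422.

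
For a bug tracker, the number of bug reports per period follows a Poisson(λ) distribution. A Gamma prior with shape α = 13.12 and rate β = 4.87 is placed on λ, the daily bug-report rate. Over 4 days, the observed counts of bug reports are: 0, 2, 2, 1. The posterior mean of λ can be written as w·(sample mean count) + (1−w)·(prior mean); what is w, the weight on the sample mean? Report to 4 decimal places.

0.4510

With a Gamma(shape α, rate β) prior, the Poisson likelihood is conjugate: the posterior is Gamma(α + ΣXᵢ, β + n).
Posterior mean = (α₀+S)/(β₀+n) = [n/(β₀+n)]·(S/n) + [β₀/(β₀+n)]·(α₀/β₀), so only n and β₀ enter the weight.
Weight on data w = n/(β₀+n) = 4/(4.87+4) = 4/8.87 = 0.4510.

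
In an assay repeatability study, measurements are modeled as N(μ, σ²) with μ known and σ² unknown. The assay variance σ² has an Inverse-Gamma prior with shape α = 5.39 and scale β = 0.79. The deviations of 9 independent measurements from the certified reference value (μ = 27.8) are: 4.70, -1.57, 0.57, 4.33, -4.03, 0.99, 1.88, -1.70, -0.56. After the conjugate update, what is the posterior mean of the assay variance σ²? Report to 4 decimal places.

With known mean μ and an Inverse-Gamma(α, β) prior on σ², the Normal likelihood is conjugate: posterior is Inv-Gamma(α + n/2, β + Σ(xᵢ−μ)²/2).
Σ(xᵢ−μ)² = (4.70)² + (-1.57)² + (0.57)² + (4.33)² + (-4.03)² + (0.99)² + (1.88)² + (-1.70)² + (-0.56)² = 67.5877.
Posterior: Inv-Gamma(5.39 + 9/2, 0.79 + 67.5877/2) = Inv-Gamma(9.89, 34.58385).
E[σ²|data] = β/(α−1) = 34.58385/8.89 = 3.8902.

3.8902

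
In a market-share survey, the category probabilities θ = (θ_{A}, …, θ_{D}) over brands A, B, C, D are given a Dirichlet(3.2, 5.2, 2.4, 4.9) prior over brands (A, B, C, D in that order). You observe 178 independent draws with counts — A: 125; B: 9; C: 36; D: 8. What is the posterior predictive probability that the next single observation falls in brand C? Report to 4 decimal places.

The Dirichlet prior is conjugate to the Multinomial likelihood: each posterior αⱼ = prior αⱼ + observed count nⱼ.
Posterior concentration: (128.2, 14.2, 38.4, 12.9), total = 193.7.
P(next = C | data) = α_{C}/Σα = 0.1982.

0.1982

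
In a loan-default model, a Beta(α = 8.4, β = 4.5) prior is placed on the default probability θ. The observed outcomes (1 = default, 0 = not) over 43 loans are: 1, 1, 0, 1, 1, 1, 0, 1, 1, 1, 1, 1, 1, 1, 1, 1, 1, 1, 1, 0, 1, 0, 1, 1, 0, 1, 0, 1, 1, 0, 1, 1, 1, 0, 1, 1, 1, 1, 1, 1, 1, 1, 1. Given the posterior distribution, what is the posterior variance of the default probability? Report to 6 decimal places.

0.003051

The Beta prior is conjugate to a Binomial/Bernoulli likelihood; the update adds successes to α and failures to β.
Posterior: Beta(α+k, β+n−k) = Beta(8.4+35, 4.5+8) = Beta(43.4, 12.5).
Var = αβ/((α+β)²(α+β+1)) = 43.4·12.5/(55.9²·56.9) = 0.003051.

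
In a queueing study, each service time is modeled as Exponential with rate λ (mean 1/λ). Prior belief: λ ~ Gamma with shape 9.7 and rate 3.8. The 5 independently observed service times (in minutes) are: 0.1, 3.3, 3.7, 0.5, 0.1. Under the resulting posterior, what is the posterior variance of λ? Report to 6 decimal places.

With a Gamma(shape α, rate β) prior on the exponential rate λ, the posterior after n observations with total T = Σxᵢ is Gamma(α+n, β+T).
Sum of observations T = 7.7 minutes; n = 5.
Posterior: Gamma(9.7+5, 3.8+7.7) = Gamma(14.7, 11.5).
Var = α/β² = 0.111153.

0.111153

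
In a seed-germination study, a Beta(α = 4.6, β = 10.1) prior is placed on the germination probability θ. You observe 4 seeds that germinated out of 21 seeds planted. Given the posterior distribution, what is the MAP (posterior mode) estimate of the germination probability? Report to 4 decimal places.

0.2255

The Beta prior is conjugate to a Binomial/Bernoulli likelihood; the update adds successes to α and failures to β.
Posterior: Beta(α+k, β+n−k) = Beta(4.6+4, 10.1+17) = Beta(8.6, 27.1).
Mode of Beta(a,b) for a,b>1 is (a−1)/(a+b−2) = 7.6/33.7 = 0.2255.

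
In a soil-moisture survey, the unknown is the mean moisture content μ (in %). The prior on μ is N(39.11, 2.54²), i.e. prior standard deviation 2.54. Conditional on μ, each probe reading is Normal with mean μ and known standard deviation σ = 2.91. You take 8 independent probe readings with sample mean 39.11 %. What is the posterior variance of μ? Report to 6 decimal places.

For Normal data with known variance σ², a Normal(μ₀, σ₀²) prior on μ is conjugate. Posterior precision = 1/σ₀² + n/σ²; posterior mean is the precision-weighted average of μ₀ and x̄.
σ₀² = 2.54² = 6.4516, σ² = 2.91² = 8.4681; σ² + n·σ₀² = 8.4681 + 8·6.4516 = 60.0809.
Posterior precision = 1/σ₀² + n/σ² = 1/6.4516 + 8/8.4681 = (σ² + n·σ₀²)/(σ₀²σ²) = 60.0809/(6.4516·8.4681); posterior variance σₙ² = σ₀²σ²/(σ² + n·σ₀²) = 6.4516·8.4681/60.0809 = 0.909320.

0.909320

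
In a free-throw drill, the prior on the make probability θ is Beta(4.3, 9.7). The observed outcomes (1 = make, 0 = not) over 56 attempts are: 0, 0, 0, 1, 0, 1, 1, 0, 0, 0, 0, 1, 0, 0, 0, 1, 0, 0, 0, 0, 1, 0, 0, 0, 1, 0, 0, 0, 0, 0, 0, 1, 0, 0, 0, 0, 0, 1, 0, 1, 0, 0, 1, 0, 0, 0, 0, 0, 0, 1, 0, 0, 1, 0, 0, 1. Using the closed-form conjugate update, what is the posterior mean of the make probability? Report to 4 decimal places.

0.2614

The Beta prior is conjugate to a Binomial/Bernoulli likelihood; the update adds successes to α and failures to β.
Posterior: Beta(α+k, β+n−k) = Beta(4.3+14, 9.7+42) = Beta(18.3, 51.7).
Posterior mean = α/(α+β) = 18.3/70.0 = 0.2614.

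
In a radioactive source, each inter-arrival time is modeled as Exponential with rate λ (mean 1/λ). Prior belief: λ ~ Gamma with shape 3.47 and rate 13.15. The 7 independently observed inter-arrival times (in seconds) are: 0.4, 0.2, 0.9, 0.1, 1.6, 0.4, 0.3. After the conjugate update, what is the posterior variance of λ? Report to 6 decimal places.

0.036016

With a Gamma(shape α, rate β) prior on the exponential rate λ, the posterior after n observations with total T = Σxᵢ is Gamma(α+n, β+T).
Sum of observations T = 3.9 seconds; n = 7.
Posterior: Gamma(3.47+7, 13.15+3.9) = Gamma(10.47, 17.05).
Var = α/β² = 0.036016.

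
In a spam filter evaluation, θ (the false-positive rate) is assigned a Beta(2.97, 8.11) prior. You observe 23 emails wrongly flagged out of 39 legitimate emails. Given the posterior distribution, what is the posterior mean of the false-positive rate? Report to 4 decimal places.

The Beta prior is conjugate to a Binomial/Bernoulli likelihood; the update adds successes to α and failures to β.
Posterior: Beta(α+k, β+n−k) = Beta(2.97+23, 8.11+16) = Beta(25.97, 24.11).
Posterior mean = α/(α+β) = 25.97/50.08 = 0.5186.

0.5186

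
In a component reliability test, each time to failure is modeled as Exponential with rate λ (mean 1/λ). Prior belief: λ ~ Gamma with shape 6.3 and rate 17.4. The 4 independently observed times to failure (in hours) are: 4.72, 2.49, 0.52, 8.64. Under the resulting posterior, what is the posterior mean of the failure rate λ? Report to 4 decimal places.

With a Gamma(shape α, rate β) prior on the exponential rate λ, the posterior after n observations with total T = Σxᵢ is Gamma(α+n, β+T).
Sum of observations T = 16.37 hours; n = 4.
Posterior: Gamma(6.3+4, 17.4+16.37) = Gamma(10.3, 33.77).
Posterior mean of λ = α/β = 10.3/33.77 = 0.3050.

0.3050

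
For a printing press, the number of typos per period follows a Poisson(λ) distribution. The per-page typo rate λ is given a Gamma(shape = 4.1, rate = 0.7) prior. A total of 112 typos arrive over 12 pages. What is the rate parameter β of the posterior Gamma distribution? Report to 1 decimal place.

With a Gamma(shape α, rate β) prior, the Poisson likelihood is conjugate: the posterior is Gamma(α + ΣXᵢ, β + n).
Posterior: Gamma(α+S, β+n) = Gamma(4.1+112, 0.7+12) = Gamma(116.1, 12.7).
Posterior β = 12.7.

12.7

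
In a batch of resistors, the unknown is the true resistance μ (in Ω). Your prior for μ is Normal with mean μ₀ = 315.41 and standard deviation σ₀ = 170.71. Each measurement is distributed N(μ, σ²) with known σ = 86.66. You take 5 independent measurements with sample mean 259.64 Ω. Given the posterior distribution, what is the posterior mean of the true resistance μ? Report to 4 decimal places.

262.3735

For Normal data with known variance σ², a Normal(μ₀, σ₀²) prior on μ is conjugate. Posterior precision = 1/σ₀² + n/σ²; posterior mean is the precision-weighted average of μ₀ and x̄.
n·x̄ = 5·259.64 = 1298.2.
σ₀² = 170.71² = 29141.9041, σ² = 86.66² = 7509.9556; σ² + n·σ₀² = 7509.9556 + 5·29141.9041 = 153219.4761.
Posterior mean = (μ₀/σ₀² + n·x̄/σ²)/(1/σ₀² + n/σ²) = (σ²·μ₀ + σ₀²·n·x̄)/(σ² + n·σ₀²) = (7509.9556·315.41 + 29141.9041·1298.2)/153219.4761 = 40200734.998416/153219.4761 = 262.3735.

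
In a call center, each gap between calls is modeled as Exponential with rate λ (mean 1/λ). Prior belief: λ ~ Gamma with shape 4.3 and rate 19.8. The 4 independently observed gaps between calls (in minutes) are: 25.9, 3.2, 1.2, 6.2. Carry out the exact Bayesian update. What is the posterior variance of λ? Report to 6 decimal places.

0.002619

With a Gamma(shape α, rate β) prior on the exponential rate λ, the posterior after n observations with total T = Σxᵢ is Gamma(α+n, β+T).
Sum of observations T = 36.5 minutes; n = 4.
Posterior: Gamma(4.3+4, 19.8+36.5) = Gamma(8.3, 56.3).
Var = α/β² = 0.002619.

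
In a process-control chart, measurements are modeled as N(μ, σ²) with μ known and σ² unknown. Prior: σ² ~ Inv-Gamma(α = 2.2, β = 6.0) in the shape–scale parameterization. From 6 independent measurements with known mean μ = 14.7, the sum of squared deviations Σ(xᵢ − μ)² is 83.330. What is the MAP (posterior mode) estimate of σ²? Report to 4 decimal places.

With known mean μ and an Inverse-Gamma(α, β) prior on σ², the Normal likelihood is conjugate: posterior is Inv-Gamma(α + n/2, β + Σ(xᵢ−μ)²/2).
Posterior: Inv-Gamma(2.2 + 6/2, 6.0 + 83.330/2) = Inv-Gamma(5.20, 47.6650).
Mode = β/(α+1) = 47.6650/6.20 = 7.6879.

7.6879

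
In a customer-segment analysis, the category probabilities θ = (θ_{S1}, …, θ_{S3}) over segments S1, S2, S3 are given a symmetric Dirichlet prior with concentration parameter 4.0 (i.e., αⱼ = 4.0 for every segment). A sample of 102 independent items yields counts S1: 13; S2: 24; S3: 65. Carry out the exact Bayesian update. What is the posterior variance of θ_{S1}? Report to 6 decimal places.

0.001103

The Dirichlet prior is conjugate to the Multinomial likelihood: each posterior αⱼ = prior αⱼ + observed count nⱼ.
Posterior concentration: (17.0, 28.0, 69.0), total = 114.0.
Var[θ_j] = α_j(Σα−α_j)/((Σα)²(Σα+1)) = 17.0·97.0/(114.0²·115.0) = 0.001103.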